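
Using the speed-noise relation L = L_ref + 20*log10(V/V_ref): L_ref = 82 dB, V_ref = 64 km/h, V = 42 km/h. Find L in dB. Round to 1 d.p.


V/V_ref = 42 / 64 = 0.65625
log10(0.65625) = -0.182931
20 * -0.182931 = -3.6586
L = 82 + -3.6586 = 78.3 dB

78.3


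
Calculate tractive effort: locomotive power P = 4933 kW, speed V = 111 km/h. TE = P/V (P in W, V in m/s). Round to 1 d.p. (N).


Convert: P = 4933 kW = 4933000 W
V = 111 / 3.6 = 30.8333 m/s
TE = 4933000 / 30.8333
TE = 159989.2 N

159989.2


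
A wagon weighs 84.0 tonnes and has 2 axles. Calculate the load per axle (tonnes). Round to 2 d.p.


Load per axle = total weight / number of axles
Load = 84.0 / 2
Load = 42.00 tonnes

42.00


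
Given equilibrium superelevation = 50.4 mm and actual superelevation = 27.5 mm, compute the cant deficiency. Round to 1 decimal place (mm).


Cant deficiency = equilibrium cant - actual cant
CD = 50.4 - 27.5
CD = 22.9 mm

22.9


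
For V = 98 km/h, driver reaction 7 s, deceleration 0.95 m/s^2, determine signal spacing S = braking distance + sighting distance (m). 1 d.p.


V = 98 / 3.6 = 27.2222 m/s
Braking distance = 27.2222^2 / (2*0.95) = 390.026 m
Sighting distance = 27.2222 * 7 = 190.5556 m
S = 390.026 + 190.5556 = 580.6 m

580.6


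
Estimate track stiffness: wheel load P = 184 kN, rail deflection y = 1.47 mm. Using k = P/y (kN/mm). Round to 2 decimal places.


Track stiffness k = P / y
k = 184 / 1.47
k = 125.17 kN/mm

125.17


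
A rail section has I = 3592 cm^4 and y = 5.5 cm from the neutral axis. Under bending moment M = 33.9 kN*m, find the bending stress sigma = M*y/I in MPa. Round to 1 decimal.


Convert units:
M = 33.9 kN*m = 33900000 N*mm
y = 5.5 cm = 55 mm
I = 3592 cm^4 = 35920000 mm^4
sigma = 33900000 * 55 / 35920000
sigma = 51.9 MPa

51.9


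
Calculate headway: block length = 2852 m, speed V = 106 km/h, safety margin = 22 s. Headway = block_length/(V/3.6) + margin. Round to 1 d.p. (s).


V = 106 / 3.6 = 29.4444 m/s
Block traversal time = 2852 / 29.4444 = 96.8604 s
Headway = 96.8604 + 22
Headway = 118.9 s

118.9


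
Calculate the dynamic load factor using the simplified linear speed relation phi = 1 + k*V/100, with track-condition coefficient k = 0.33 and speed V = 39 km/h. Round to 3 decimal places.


phi = 1 + k * V / 100
phi = 1 + 0.33 * 39 / 100
phi = 1 + 0.1287
phi = 1.129

1.129


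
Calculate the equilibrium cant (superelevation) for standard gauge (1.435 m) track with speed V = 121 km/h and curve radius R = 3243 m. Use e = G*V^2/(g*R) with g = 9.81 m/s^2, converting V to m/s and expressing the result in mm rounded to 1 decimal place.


Convert speed: V = 121 / 3.6 = 33.6111 m/s
Apply formula: e = 1.435 * 33.6111^2 / (9.81 * 3243)
e = 1.435 * 1129.7068 / 31813.83
e = 0.050957 m = 51.0 mm

51.0


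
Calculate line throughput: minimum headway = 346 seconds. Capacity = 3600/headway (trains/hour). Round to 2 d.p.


Capacity = 3600 / headway
Capacity = 3600 / 346
Capacity = 10.40 trains/hour

10.40


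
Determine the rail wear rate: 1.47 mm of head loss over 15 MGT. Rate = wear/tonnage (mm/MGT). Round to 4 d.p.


Wear rate = total wear / cumulative tonnage
Rate = 1.47 / 15
Rate = 0.0980 mm/MGT

0.0980


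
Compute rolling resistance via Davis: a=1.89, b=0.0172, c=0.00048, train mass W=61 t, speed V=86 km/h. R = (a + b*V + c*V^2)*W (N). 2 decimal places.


b*V = 0.0172 * 86 = 1.4792
c*V^2 = 0.00048 * 7396 = 3.55008
R_per_t = 1.89 + 1.4792 + 3.55008 = 6.91928 N/t
R_total = 6.91928 * 61 = 422.08 N

422.08


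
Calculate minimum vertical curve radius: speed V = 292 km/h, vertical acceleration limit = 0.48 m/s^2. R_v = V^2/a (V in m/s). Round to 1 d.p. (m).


Convert speed: V = 292 / 3.6 = 81.1111 m/s
V^2 = 6579.0123 m^2/s^2
R_v = 6579.0123 / 0.48
R_v = 13706.3 m

13706.3


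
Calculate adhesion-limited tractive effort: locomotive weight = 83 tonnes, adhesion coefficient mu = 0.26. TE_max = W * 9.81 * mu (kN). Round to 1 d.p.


TE_max = W * g * mu
TE_max = 83 * 9.81 * 0.26
TE_max = 814.23 * 0.26
TE_max = 211.7 kN

211.7


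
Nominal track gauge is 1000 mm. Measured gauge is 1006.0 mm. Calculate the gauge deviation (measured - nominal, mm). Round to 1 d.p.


Deviation = measured - nominal
Deviation = 1006.0 - 1000
Deviation = 6.0 mm

6.0


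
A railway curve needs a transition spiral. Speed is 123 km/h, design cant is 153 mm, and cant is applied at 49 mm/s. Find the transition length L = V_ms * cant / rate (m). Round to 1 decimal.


Convert speed: V = 123 / 3.6 = 34.1667 m/s
L = 34.1667 * 153 / 49
L = 5227.5 / 49
L = 106.7 m

106.7


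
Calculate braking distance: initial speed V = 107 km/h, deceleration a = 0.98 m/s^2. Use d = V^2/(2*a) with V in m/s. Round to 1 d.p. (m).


Convert speed: V = 107 / 3.6 = 29.7222 m/s
V^2 = 883.4105
d = 883.4105 / (2 * 0.98)
d = 883.4105 / 1.96
d = 450.7 m

450.7


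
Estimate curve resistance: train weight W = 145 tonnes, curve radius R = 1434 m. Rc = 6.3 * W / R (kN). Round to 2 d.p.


Rc = 6.3 * W / R
Rc = 6.3 * 145 / 1434
Rc = 913.5 / 1434
Rc = 0.64 kN

0.64


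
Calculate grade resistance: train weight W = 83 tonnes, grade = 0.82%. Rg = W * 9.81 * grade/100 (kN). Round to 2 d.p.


Rg = W * 9.81 * grade / 100
Rg = 83 * 9.81 * 0.82 / 100
Rg = 814.23 * 0.0082
Rg = 6.68 kN

6.68


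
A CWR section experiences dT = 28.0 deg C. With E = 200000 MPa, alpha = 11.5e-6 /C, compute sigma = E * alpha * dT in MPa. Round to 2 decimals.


sigma = E * alpha * dT
sigma = 200000 * 11.5e-6 * 28.0
sigma = 2.3 * 28.0
sigma = 64.40 MPa

64.40


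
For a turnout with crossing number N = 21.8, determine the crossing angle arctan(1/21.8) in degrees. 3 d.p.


1/N = 1/21.8 = 0.045872
angle = arctan(0.045872) = 0.045839 rad
angle = 0.045839 * 180/pi = 2.626 degrees

2.626


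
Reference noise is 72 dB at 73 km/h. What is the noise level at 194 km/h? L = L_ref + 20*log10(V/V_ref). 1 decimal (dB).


V/V_ref = 194 / 73 = 2.657534
log10(2.657534) = 0.424479
20 * 0.424479 = 8.4896
L = 72 + 8.4896 = 80.5 dB

80.5


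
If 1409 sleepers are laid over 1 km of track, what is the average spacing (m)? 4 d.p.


Spacing = 1000 m / number of sleepers
Spacing = 1000 / 1409
Spacing = 0.7097 m

0.7097


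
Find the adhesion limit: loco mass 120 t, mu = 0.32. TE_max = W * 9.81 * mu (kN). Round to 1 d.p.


TE_max = W * g * mu
TE_max = 120 * 9.81 * 0.32
TE_max = 1177.2 * 0.32
TE_max = 376.7 kN

376.7


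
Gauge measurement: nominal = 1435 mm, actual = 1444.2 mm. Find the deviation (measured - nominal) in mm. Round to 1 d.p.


Deviation = measured - nominal
Deviation = 1444.2 - 1435
Deviation = 9.2 mm

9.2


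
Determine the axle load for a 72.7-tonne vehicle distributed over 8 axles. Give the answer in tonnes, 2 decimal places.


Load per axle = total weight / number of axles
Load = 72.7 / 8
Load = 9.09 tonnes

9.09


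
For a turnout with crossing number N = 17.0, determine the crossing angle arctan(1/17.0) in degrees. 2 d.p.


1/N = 1/17.0 = 0.058824
angle = arctan(0.058824) = 0.058756 rad
angle = 0.058756 * 180/pi = 3.37 degrees

3.37


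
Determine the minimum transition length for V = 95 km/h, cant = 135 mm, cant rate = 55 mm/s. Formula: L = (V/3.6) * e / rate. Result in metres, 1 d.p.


Convert speed: V = 95 / 3.6 = 26.3889 m/s
L = 26.3889 * 135 / 55
L = 3562.5 / 55
L = 64.8 m

64.8


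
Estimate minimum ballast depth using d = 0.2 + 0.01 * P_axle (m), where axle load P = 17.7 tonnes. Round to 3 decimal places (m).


d = 0.2 + 0.01 * 17.7
d = 0.2 + 0.177
d = 0.377 m

0.377


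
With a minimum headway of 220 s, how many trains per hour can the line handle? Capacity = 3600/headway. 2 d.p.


Capacity = 3600 / headway
Capacity = 3600 / 220
Capacity = 16.36 trains/hour

16.36


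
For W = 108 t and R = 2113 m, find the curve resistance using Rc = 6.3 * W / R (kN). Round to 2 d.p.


Rc = 6.3 * W / R
Rc = 6.3 * 108 / 2113
Rc = 680.4 / 2113
Rc = 0.32 kN

0.32


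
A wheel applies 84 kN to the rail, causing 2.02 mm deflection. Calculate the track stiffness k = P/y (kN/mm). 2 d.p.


Track stiffness k = P / y
k = 84 / 2.02
k = 41.58 kN/mm

41.58


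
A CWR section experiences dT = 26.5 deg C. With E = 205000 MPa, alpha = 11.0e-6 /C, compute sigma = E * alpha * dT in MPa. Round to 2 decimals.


sigma = E * alpha * dT
sigma = 205000 * 11.0e-6 * 26.5
sigma = 2.255 * 26.5
sigma = 59.76 MPa

59.76


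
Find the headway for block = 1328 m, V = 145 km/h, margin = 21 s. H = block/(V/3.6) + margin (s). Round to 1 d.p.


V = 145 / 3.6 = 40.2778 m/s
Block traversal time = 1328 / 40.2778 = 32.971 s
Headway = 32.971 + 21
Headway = 54.0 s

54.0


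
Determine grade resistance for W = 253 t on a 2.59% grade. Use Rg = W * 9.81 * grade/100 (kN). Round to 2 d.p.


Rg = W * 9.81 * grade / 100
Rg = 253 * 9.81 * 2.59 / 100
Rg = 2481.93 * 0.0259
Rg = 64.28 kN

64.28


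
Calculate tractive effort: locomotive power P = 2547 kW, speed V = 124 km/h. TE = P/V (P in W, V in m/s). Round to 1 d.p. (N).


Convert: P = 2547 kW = 2547000 W
V = 124 / 3.6 = 34.4444 m/s
TE = 2547000 / 34.4444
TE = 73945.2 N

73945.2


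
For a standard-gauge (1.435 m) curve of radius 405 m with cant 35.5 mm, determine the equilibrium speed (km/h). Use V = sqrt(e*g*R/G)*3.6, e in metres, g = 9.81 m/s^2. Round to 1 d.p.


Convert cant: e = 35.5 mm = 0.0355 m
V_ms = sqrt(0.0355 * 9.81 * 405 / 1.435)
V_ms = sqrt(98.287997) = 9.914 m/s
V = 9.914 * 3.6 = 35.7 km/h

35.7


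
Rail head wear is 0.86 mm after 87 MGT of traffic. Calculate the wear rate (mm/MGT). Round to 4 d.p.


Wear rate = total wear / cumulative tonnage
Rate = 0.86 / 87
Rate = 0.0099 mm/MGT

0.0099


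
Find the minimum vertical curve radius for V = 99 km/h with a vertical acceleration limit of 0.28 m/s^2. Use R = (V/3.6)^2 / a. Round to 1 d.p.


Convert speed: V = 99 / 3.6 = 27.5 m/s
V^2 = 756.25 m^2/s^2
R_v = 756.25 / 0.28
R_v = 2700.9 m

2700.9


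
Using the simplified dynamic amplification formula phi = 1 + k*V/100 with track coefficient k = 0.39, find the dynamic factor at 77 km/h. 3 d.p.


phi = 1 + k * V / 100
phi = 1 + 0.39 * 77 / 100
phi = 1 + 0.3003
phi = 1.300

1.300


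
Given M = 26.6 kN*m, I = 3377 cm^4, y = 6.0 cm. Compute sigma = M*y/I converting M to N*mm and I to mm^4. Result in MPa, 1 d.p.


Convert units:
M = 26.6 kN*m = 26600000 N*mm
y = 6.0 cm = 60 mm
I = 3377 cm^4 = 33770000 mm^4
sigma = 26600000 * 60 / 33770000
sigma = 47.3 MPa

47.3


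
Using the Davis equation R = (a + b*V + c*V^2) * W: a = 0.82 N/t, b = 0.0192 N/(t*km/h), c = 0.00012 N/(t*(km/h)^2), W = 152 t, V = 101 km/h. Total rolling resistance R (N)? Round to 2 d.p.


b*V = 0.0192 * 101 = 1.9392
c*V^2 = 0.00012 * 10201 = 1.22412
R_per_t = 0.82 + 1.9392 + 1.22412 = 3.98332 N/t
R_total = 3.98332 * 152 = 605.46 N

605.46


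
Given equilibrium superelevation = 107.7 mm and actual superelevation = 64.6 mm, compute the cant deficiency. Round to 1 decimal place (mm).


Cant deficiency = equilibrium cant - actual cant
CD = 107.7 - 64.6
CD = 43.1 mm

43.1


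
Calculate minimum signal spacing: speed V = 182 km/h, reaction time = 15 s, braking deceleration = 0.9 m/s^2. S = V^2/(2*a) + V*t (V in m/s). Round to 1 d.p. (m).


V = 182 / 3.6 = 50.5556 m/s
Braking distance = 50.5556^2 / (2*0.9) = 1419.9246 m
Sighting distance = 50.5556 * 15 = 758.3333 m
S = 1419.9246 + 758.3333 = 2178.3 m

2178.3


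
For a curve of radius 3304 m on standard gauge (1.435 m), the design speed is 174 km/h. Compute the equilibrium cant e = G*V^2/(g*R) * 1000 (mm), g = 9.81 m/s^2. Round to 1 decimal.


Convert speed: V = 174 / 3.6 = 48.3333 m/s
Apply formula: e = 1.435 * 48.3333^2 / (9.81 * 3304)
e = 1.435 * 2336.1111 / 32412.24
e = 0.103428 m = 103.4 mm

103.4


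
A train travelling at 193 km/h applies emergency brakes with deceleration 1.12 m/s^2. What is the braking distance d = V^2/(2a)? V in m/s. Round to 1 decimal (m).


Convert speed: V = 193 / 3.6 = 53.6111 m/s
V^2 = 2874.1512
d = 2874.1512 / (2 * 1.12)
d = 2874.1512 / 2.24
d = 1283.1 m

1283.1


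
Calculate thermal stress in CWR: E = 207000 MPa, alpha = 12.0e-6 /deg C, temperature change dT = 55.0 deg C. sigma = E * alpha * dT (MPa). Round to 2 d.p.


sigma = E * alpha * dT
sigma = 207000 * 12.0e-6 * 55.0
sigma = 2.484 * 55.0
sigma = 136.62 MPa

136.62


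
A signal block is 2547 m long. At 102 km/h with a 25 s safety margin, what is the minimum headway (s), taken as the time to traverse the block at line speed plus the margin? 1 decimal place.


V = 102 / 3.6 = 28.3333 m/s
Block traversal time = 2547 / 28.3333 = 89.8941 s
Headway = 89.8941 + 25
Headway = 114.9 s

114.9


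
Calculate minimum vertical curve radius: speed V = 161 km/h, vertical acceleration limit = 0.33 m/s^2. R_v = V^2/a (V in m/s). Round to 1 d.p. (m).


Convert speed: V = 161 / 3.6 = 44.7222 m/s
V^2 = 2000.0772 m^2/s^2
R_v = 2000.0772 / 0.33
R_v = 6060.8 m

6060.8


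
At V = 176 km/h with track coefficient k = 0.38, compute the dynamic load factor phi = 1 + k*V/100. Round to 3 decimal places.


phi = 1 + k * V / 100
phi = 1 + 0.38 * 176 / 100
phi = 1 + 0.6688
phi = 1.669

1.669


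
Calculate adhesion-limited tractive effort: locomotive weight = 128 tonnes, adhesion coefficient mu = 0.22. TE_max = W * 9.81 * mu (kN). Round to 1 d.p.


TE_max = W * g * mu
TE_max = 128 * 9.81 * 0.22
TE_max = 1255.68 * 0.22
TE_max = 276.2 kN

276.2


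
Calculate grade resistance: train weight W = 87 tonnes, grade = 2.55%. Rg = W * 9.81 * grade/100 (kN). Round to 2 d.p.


Rg = W * 9.81 * grade / 100
Rg = 87 * 9.81 * 2.55 / 100
Rg = 853.47 * 0.0255
Rg = 21.76 kN

21.76


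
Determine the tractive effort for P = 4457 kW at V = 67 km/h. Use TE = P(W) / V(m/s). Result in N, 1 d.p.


Convert: P = 4457 kW = 4457000 W
V = 67 / 3.6 = 18.6111 m/s
TE = 4457000 / 18.6111
TE = 239480.6 N

239480.6


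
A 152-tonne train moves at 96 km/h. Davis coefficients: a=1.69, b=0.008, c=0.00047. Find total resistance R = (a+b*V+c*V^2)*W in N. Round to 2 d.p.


b*V = 0.008 * 96 = 0.768
c*V^2 = 0.00047 * 9216 = 4.33152
R_per_t = 1.69 + 0.768 + 4.33152 = 6.78952 N/t
R_total = 6.78952 * 152 = 1032.01 N

1032.01


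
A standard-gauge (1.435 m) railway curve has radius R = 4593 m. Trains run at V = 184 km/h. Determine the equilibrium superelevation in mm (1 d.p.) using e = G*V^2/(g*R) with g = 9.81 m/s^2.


Convert speed: V = 184 / 3.6 = 51.1111 m/s
Apply formula: e = 1.435 * 51.1111^2 / (9.81 * 4593)
e = 1.435 * 2612.3457 / 45057.33
e = 0.083199 m = 83.2 mm

83.2


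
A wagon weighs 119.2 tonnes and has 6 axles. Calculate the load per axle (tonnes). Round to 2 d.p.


Load per axle = total weight / number of axles
Load = 119.2 / 6
Load = 19.87 tonnes

19.87


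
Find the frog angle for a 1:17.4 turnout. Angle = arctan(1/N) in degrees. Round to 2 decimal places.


1/N = 1/17.4 = 0.057471
angle = arctan(0.057471) = 0.057408 rad
angle = 0.057408 * 180/pi = 3.29 degrees

3.29


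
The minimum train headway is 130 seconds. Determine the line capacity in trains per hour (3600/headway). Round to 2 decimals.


Capacity = 3600 / headway
Capacity = 3600 / 130
Capacity = 27.69 trains/hour

27.69


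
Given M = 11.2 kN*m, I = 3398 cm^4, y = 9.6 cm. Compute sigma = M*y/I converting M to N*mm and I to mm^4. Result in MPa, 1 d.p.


Convert units:
M = 11.2 kN*m = 11200000 N*mm
y = 9.6 cm = 96 mm
I = 3398 cm^4 = 33980000 mm^4
sigma = 11200000 * 96 / 33980000
sigma = 31.6 MPa

31.6


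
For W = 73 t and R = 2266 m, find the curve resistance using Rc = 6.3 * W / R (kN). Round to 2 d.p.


Rc = 6.3 * W / R
Rc = 6.3 * 73 / 2266
Rc = 459.9 / 2266
Rc = 0.20 kN

0.20


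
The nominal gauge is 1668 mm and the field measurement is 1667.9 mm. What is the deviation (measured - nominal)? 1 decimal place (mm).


Deviation = measured - nominal
Deviation = 1667.9 - 1668
Deviation = -0.1 mm

-0.1


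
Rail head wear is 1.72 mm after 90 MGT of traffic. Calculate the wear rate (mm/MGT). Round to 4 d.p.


Wear rate = total wear / cumulative tonnage
Rate = 1.72 / 90
Rate = 0.0191 mm/MGT

0.0191


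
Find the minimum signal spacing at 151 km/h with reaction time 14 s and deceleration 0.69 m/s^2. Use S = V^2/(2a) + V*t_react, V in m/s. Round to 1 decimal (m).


V = 151 / 3.6 = 41.9444 m/s
Braking distance = 41.9444^2 / (2*0.69) = 1274.8815 m
Sighting distance = 41.9444 * 14 = 587.2222 m
S = 1274.8815 + 587.2222 = 1862.1 m

1862.1


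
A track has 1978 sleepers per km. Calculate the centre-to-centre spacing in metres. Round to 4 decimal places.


Spacing = 1000 m / number of sleepers
Spacing = 1000 / 1978
Spacing = 0.5056 m

0.5056


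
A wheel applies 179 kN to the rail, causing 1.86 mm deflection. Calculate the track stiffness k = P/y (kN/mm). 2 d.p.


Track stiffness k = P / y
k = 179 / 1.86
k = 96.24 kN/mm

96.24


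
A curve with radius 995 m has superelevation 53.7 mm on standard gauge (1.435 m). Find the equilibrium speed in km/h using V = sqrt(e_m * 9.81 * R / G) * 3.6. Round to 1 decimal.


Convert cant: e = 53.7 mm = 0.0537 m
V_ms = sqrt(0.0537 * 9.81 * 995 / 1.435)
V_ms = sqrt(365.270394) = 19.112 m/s
V = 19.112 * 3.6 = 68.8 km/h

68.8


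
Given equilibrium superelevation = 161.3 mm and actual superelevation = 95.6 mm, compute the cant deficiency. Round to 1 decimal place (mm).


Cant deficiency = equilibrium cant - actual cant
CD = 161.3 - 95.6
CD = 65.7 mm

65.7


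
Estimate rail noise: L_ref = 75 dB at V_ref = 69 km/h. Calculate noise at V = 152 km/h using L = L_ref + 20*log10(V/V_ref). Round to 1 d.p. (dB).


V/V_ref = 152 / 69 = 2.202899
log10(2.202899) = 0.342994
20 * 0.342994 = 6.8599
L = 75 + 6.8599 = 81.9 dB

81.9


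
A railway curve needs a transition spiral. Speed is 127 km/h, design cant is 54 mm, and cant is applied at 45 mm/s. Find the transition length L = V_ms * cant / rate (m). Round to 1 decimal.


Convert speed: V = 127 / 3.6 = 35.2778 m/s
L = 35.2778 * 54 / 45
L = 1905.0 / 45
L = 42.3 m

42.3


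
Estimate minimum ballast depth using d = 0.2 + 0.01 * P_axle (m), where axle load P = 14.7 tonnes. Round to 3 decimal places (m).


d = 0.2 + 0.01 * 14.7
d = 0.2 + 0.147
d = 0.347 m

0.347


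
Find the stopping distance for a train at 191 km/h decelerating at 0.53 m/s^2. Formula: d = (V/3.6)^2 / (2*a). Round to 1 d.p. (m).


Convert speed: V = 191 / 3.6 = 53.0556 m/s
V^2 = 2814.892
d = 2814.892 / (2 * 0.53)
d = 2814.892 / 1.06
d = 2655.6 m

2655.6


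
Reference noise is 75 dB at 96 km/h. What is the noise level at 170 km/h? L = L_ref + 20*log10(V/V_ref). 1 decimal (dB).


V/V_ref = 170 / 96 = 1.770833
log10(1.770833) = 0.248178
20 * 0.248178 = 4.9636
L = 75 + 4.9636 = 80.0 dB

80.0


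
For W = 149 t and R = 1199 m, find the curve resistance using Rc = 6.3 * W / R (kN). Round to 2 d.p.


Rc = 6.3 * W / R
Rc = 6.3 * 149 / 1199
Rc = 938.7 / 1199
Rc = 0.78 kN

0.78


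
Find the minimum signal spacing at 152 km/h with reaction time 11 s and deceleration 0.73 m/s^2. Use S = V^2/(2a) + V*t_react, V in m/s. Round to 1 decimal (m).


V = 152 / 3.6 = 42.2222 m/s
Braking distance = 42.2222^2 / (2*0.73) = 1221.0384 m
Sighting distance = 42.2222 * 11 = 464.4444 m
S = 1221.0384 + 464.4444 = 1685.5 m

1685.5


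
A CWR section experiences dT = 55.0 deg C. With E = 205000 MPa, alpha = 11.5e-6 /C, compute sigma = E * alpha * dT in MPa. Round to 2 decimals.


sigma = E * alpha * dT
sigma = 205000 * 11.5e-6 * 55.0
sigma = 2.3575 * 55.0
sigma = 129.66 MPa

129.66


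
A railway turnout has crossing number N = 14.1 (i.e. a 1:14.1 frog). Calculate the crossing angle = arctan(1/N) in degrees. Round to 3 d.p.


1/N = 1/14.1 = 0.070922
angle = arctan(0.070922) = 0.070803 rad
angle = 0.070803 * 180/pi = 4.057 degrees

4.057


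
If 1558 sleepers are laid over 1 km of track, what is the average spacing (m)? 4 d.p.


Spacing = 1000 m / number of sleepers
Spacing = 1000 / 1558
Spacing = 0.6418 m

0.6418


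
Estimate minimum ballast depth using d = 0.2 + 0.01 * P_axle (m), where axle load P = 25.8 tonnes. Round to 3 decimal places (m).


d = 0.2 + 0.01 * 25.8
d = 0.2 + 0.258
d = 0.458 m

0.458


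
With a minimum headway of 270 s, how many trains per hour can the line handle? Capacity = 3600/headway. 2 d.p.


Capacity = 3600 / headway
Capacity = 3600 / 270
Capacity = 13.33 trains/hour

13.33


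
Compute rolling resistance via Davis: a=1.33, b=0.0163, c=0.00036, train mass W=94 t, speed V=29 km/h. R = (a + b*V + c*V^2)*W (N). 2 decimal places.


b*V = 0.0163 * 29 = 0.4727
c*V^2 = 0.00036 * 841 = 0.30276
R_per_t = 1.33 + 0.4727 + 0.30276 = 2.10546 N/t
R_total = 2.10546 * 94 = 197.91 N

197.91


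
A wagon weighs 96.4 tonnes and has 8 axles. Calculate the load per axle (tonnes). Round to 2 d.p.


Load per axle = total weight / number of axles
Load = 96.4 / 8
Load = 12.05 tonnes

12.05


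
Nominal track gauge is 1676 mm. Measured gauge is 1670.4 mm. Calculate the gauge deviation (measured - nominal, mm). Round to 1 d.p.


Deviation = measured - nominal
Deviation = 1670.4 - 1676
Deviation = -5.6 mm

-5.6


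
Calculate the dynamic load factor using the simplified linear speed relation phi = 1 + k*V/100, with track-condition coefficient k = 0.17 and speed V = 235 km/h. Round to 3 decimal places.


phi = 1 + k * V / 100
phi = 1 + 0.17 * 235 / 100
phi = 1 + 0.3995
phi = 1.400

1.400


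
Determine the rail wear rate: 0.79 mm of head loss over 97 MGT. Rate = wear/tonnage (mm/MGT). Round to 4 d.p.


Wear rate = total wear / cumulative tonnage
Rate = 0.79 / 97
Rate = 0.0081 mm/MGT

0.0081


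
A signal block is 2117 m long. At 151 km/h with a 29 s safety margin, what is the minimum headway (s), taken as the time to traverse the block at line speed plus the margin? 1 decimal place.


V = 151 / 3.6 = 41.9444 m/s
Block traversal time = 2117 / 41.9444 = 50.4715 s
Headway = 50.4715 + 29
Headway = 79.5 s

79.5


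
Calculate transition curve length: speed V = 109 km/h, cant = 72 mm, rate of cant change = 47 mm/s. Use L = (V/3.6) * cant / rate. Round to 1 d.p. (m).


Convert speed: V = 109 / 3.6 = 30.2778 m/s
L = 30.2778 * 72 / 47
L = 2180.0 / 47
L = 46.4 m

46.4


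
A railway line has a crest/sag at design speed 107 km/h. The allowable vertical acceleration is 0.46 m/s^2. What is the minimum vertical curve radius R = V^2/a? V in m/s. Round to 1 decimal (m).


Convert speed: V = 107 / 3.6 = 29.7222 m/s
V^2 = 883.4105 m^2/s^2
R_v = 883.4105 / 0.46
R_v = 1920.5 m

1920.5


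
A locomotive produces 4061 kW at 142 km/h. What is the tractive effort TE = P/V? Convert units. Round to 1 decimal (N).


Convert: P = 4061 kW = 4061000 W
V = 142 / 3.6 = 39.4444 m/s
TE = 4061000 / 39.4444
TE = 102954.9 N

102954.9


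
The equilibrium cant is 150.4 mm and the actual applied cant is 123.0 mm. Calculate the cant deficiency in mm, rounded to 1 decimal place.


Cant deficiency = equilibrium cant - actual cant
CD = 150.4 - 123.0
CD = 27.4 mm

27.4


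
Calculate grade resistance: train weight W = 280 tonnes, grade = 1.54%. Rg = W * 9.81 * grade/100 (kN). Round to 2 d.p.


Rg = W * 9.81 * grade / 100
Rg = 280 * 9.81 * 1.54 / 100
Rg = 2746.8 * 0.0154
Rg = 42.30 kN

42.30


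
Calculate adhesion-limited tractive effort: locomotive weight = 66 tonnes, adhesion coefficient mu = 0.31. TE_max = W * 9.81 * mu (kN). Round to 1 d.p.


TE_max = W * g * mu
TE_max = 66 * 9.81 * 0.31
TE_max = 647.46 * 0.31
TE_max = 200.7 kN

200.7


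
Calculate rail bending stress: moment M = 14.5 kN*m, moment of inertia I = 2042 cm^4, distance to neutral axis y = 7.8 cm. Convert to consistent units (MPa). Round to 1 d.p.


Convert units:
M = 14.5 kN*m = 14500000 N*mm
y = 7.8 cm = 78 mm
I = 2042 cm^4 = 20420000 mm^4
sigma = 14500000 * 78 / 20420000
sigma = 55.4 MPa

55.4


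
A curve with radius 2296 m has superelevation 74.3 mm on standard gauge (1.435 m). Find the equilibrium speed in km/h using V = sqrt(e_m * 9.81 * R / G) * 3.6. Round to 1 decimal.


Convert cant: e = 74.3 mm = 0.0743 m
V_ms = sqrt(0.0743 * 9.81 * 2296 / 1.435)
V_ms = sqrt(1166.2128) = 34.1499 m/s
V = 34.1499 * 3.6 = 122.9 km/h

122.9


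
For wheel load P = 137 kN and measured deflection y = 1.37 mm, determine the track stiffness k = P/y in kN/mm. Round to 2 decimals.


Track stiffness k = P / y
k = 137 / 1.37
k = 100.00 kN/mm

100.00


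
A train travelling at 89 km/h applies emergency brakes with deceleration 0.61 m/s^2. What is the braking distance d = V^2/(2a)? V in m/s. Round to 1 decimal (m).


Convert speed: V = 89 / 3.6 = 24.7222 m/s
V^2 = 611.1883
d = 611.1883 / (2 * 0.61)
d = 611.1883 / 1.22
d = 501.0 m

501.0


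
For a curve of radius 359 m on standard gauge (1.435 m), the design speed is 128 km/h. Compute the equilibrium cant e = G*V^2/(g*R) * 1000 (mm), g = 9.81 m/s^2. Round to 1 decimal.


Convert speed: V = 128 / 3.6 = 35.5556 m/s
Apply formula: e = 1.435 * 35.5556^2 / (9.81 * 359)
e = 1.435 * 1264.1975 / 3521.79
e = 0.515114 m = 515.1 mm

515.1


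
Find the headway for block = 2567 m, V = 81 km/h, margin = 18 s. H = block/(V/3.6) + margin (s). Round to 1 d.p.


V = 81 / 3.6 = 22.5 m/s
Block traversal time = 2567 / 22.5 = 114.0889 s
Headway = 114.0889 + 18
Headway = 132.1 s

132.1


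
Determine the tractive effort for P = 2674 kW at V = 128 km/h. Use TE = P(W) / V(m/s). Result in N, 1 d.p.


Convert: P = 2674 kW = 2674000 W
V = 128 / 3.6 = 35.5556 m/s
TE = 2674000 / 35.5556
TE = 75206.3 N

75206.3


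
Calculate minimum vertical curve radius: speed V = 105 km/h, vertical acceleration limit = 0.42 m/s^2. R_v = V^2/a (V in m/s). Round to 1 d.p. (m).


Convert speed: V = 105 / 3.6 = 29.1667 m/s
V^2 = 850.6944 m^2/s^2
R_v = 850.6944 / 0.42
R_v = 2025.5 m

2025.5


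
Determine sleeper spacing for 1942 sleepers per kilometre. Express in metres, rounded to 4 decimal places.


Spacing = 1000 m / number of sleepers
Spacing = 1000 / 1942
Spacing = 0.5149 m

0.5149


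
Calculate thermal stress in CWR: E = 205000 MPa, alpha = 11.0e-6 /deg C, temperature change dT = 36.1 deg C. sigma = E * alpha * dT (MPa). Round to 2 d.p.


sigma = E * alpha * dT
sigma = 205000 * 11.0e-6 * 36.1
sigma = 2.255 * 36.1
sigma = 81.41 MPa

81.41


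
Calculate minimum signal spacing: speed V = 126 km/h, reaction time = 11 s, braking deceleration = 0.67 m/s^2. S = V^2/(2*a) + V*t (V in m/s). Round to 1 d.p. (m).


V = 126 / 3.6 = 35.0 m/s
Braking distance = 35.0^2 / (2*0.67) = 914.1791 m
Sighting distance = 35.0 * 11 = 385.0 m
S = 914.1791 + 385.0 = 1299.2 m

1299.2


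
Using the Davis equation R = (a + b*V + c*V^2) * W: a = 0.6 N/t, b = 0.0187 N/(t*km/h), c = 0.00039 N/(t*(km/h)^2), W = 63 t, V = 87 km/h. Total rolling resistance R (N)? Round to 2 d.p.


b*V = 0.0187 * 87 = 1.6269
c*V^2 = 0.00039 * 7569 = 2.95191
R_per_t = 0.6 + 1.6269 + 2.95191 = 5.17881 N/t
R_total = 5.17881 * 63 = 326.27 N

326.27


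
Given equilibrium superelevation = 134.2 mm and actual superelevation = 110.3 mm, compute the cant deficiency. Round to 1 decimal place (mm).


Cant deficiency = equilibrium cant - actual cant
CD = 134.2 - 110.3
CD = 23.9 mm

23.9


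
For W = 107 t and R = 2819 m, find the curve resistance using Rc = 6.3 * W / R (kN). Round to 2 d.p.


Rc = 6.3 * W / R
Rc = 6.3 * 107 / 2819
Rc = 674.1 / 2819
Rc = 0.24 kN

0.24


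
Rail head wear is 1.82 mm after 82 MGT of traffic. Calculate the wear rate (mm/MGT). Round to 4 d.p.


Wear rate = total wear / cumulative tonnage
Rate = 1.82 / 82
Rate = 0.0222 mm/MGT

0.0222


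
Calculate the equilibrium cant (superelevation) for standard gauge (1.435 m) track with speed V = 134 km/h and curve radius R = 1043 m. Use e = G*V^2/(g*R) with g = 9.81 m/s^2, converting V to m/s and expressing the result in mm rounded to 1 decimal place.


Convert speed: V = 134 / 3.6 = 37.2222 m/s
Apply formula: e = 1.435 * 37.2222^2 / (9.81 * 1043)
e = 1.435 * 1385.4938 / 10231.83
e = 0.194314 m = 194.3 mm

194.3


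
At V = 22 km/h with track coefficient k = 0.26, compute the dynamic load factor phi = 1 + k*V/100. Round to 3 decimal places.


phi = 1 + k * V / 100
phi = 1 + 0.26 * 22 / 100
phi = 1 + 0.0572
phi = 1.057

1.057


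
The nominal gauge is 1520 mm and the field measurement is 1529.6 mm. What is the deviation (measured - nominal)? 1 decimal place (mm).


Deviation = measured - nominal
Deviation = 1529.6 - 1520
Deviation = 9.6 mm

9.6


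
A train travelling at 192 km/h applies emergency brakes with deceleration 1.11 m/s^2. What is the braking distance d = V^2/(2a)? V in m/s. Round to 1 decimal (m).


Convert speed: V = 192 / 3.6 = 53.3333 m/s
V^2 = 2844.4444
d = 2844.4444 / (2 * 1.11)
d = 2844.4444 / 2.22
d = 1281.3 m

1281.3


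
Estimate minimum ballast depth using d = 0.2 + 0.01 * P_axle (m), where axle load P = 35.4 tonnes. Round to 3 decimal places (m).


d = 0.2 + 0.01 * 35.4
d = 0.2 + 0.354
d = 0.554 m

0.554


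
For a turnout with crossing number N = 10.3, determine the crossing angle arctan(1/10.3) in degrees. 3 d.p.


1/N = 1/10.3 = 0.097087
angle = arctan(0.097087) = 0.096784 rad
angle = 0.096784 * 180/pi = 5.545 degrees

5.545


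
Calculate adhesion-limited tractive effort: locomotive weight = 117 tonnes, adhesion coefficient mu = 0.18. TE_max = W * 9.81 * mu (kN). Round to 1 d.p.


TE_max = W * g * mu
TE_max = 117 * 9.81 * 0.18
TE_max = 1147.77 * 0.18
TE_max = 206.6 kN

206.6


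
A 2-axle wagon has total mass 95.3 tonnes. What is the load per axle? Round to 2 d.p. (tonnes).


Load per axle = total weight / number of axles
Load = 95.3 / 2
Load = 47.65 tonnes

47.65


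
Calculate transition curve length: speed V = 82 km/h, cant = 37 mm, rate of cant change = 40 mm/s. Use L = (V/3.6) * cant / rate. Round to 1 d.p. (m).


Convert speed: V = 82 / 3.6 = 22.7778 m/s
L = 22.7778 * 37 / 40
L = 842.7778 / 40
L = 21.1 m

21.1


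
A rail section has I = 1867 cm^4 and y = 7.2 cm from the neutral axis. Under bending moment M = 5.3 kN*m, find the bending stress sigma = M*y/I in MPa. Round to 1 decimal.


Convert units:
M = 5.3 kN*m = 5300000 N*mm
y = 7.2 cm = 72 mm
I = 1867 cm^4 = 18670000 mm^4
sigma = 5300000 * 72 / 18670000
sigma = 20.4 MPa

20.4


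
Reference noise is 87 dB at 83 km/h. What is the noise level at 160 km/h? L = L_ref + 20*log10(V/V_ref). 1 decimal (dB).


V/V_ref = 160 / 83 = 1.927711
log10(1.927711) = 0.285042
20 * 0.285042 = 5.7008
L = 87 + 5.7008 = 92.7 dB

92.7


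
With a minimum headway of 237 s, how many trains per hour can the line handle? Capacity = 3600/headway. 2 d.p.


Capacity = 3600 / headway
Capacity = 3600 / 237
Capacity = 15.19 trains/hour

15.19


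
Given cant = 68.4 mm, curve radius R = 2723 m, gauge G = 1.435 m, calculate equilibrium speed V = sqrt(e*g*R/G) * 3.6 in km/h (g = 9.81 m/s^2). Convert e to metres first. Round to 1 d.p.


Convert cant: e = 68.4 mm = 0.0684 m
V_ms = sqrt(0.0684 * 9.81 * 2723 / 1.435)
V_ms = sqrt(1273.271005) = 35.6829 m/s
V = 35.6829 * 3.6 = 128.5 km/h

128.5


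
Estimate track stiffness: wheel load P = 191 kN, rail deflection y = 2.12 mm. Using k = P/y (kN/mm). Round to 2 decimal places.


Track stiffness k = P / y
k = 191 / 2.12
k = 90.09 kN/mm

90.09


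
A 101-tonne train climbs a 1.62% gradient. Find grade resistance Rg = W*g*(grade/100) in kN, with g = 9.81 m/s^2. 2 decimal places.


Rg = W * 9.81 * grade / 100
Rg = 101 * 9.81 * 1.62 / 100
Rg = 990.81 * 0.0162
Rg = 16.05 kN

16.05


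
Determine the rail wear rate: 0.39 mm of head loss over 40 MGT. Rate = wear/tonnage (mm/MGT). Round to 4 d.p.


Wear rate = total wear / cumulative tonnage
Rate = 0.39 / 40
Rate = 0.0098 mm/MGT

0.0098


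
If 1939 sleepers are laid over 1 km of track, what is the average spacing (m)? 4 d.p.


Spacing = 1000 m / number of sleepers
Spacing = 1000 / 1939
Spacing = 0.5157 m

0.5157


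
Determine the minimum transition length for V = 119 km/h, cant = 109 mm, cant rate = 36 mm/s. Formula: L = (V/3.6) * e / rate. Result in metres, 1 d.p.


Convert speed: V = 119 / 3.6 = 33.0556 m/s
L = 33.0556 * 109 / 36
L = 3603.0556 / 36
L = 100.1 m

100.1


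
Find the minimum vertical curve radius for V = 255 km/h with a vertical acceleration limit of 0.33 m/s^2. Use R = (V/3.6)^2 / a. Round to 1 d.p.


Convert speed: V = 255 / 3.6 = 70.8333 m/s
V^2 = 5017.3611 m^2/s^2
R_v = 5017.3611 / 0.33
R_v = 15204.1 m

15204.1


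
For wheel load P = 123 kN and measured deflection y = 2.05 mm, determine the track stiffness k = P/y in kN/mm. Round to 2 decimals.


Track stiffness k = P / y
k = 123 / 2.05
k = 60.00 kN/mm

60.00


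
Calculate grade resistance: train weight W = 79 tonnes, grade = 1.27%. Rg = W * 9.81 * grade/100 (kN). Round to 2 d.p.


Rg = W * 9.81 * grade / 100
Rg = 79 * 9.81 * 1.27 / 100
Rg = 774.99 * 0.0127
Rg = 9.84 kN

9.84


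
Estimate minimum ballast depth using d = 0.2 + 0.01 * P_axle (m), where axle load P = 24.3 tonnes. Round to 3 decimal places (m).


d = 0.2 + 0.01 * 24.3
d = 0.2 + 0.243
d = 0.443 m

0.443


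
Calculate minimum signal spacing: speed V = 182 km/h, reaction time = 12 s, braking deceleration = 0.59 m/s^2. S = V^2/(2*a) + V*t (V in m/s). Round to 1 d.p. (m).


V = 182 / 3.6 = 50.5556 m/s
Braking distance = 50.5556^2 / (2*0.59) = 2165.9866 m
Sighting distance = 50.5556 * 12 = 606.6667 m
S = 2165.9866 + 606.6667 = 2772.7 m

2772.7


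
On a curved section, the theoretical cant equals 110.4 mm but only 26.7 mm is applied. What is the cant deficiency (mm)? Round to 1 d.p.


Cant deficiency = equilibrium cant - actual cant
CD = 110.4 - 26.7
CD = 83.7 mm

83.7


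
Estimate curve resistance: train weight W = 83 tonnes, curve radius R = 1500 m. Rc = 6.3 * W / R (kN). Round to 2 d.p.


Rc = 6.3 * W / R
Rc = 6.3 * 83 / 1500
Rc = 522.9 / 1500
Rc = 0.35 kN

0.35


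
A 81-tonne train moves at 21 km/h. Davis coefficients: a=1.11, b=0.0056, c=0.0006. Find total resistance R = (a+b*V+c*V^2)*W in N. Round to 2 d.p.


b*V = 0.0056 * 21 = 0.1176
c*V^2 = 0.0006 * 441 = 0.2646
R_per_t = 1.11 + 0.1176 + 0.2646 = 1.4922 N/t
R_total = 1.4922 * 81 = 120.87 N

120.87


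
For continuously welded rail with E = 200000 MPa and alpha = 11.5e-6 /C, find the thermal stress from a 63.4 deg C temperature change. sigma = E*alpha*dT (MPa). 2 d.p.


sigma = E * alpha * dT
sigma = 200000 * 11.5e-6 * 63.4
sigma = 2.3 * 63.4
sigma = 145.82 MPa

145.82


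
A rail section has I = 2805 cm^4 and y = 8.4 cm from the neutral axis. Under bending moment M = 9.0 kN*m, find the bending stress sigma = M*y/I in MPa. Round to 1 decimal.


Convert units:
M = 9.0 kN*m = 9000000 N*mm
y = 8.4 cm = 84 mm
I = 2805 cm^4 = 28050000 mm^4
sigma = 9000000 * 84 / 28050000
sigma = 27.0 MPa

27.0


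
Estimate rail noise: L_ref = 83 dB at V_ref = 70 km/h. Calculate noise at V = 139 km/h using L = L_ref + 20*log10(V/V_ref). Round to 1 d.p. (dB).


V/V_ref = 139 / 70 = 1.985714
log10(1.985714) = 0.297917
20 * 0.297917 = 5.9583
L = 83 + 5.9583 = 89.0 dB

89.0


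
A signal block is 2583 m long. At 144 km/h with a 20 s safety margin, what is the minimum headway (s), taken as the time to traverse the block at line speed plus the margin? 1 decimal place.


V = 144 / 3.6 = 40.0 m/s
Block traversal time = 2583 / 40.0 = 64.575 s
Headway = 64.575 + 20
Headway = 84.6 s

84.6


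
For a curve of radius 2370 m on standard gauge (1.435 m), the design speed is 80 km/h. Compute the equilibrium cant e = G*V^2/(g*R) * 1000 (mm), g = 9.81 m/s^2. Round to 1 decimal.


Convert speed: V = 80 / 3.6 = 22.2222 m/s
Apply formula: e = 1.435 * 22.2222^2 / (9.81 * 2370)
e = 1.435 * 493.8272 / 23249.7
e = 0.03048 m = 30.5 mm

30.5


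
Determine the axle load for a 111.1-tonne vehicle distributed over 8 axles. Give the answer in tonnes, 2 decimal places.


Load per axle = total weight / number of axles
Load = 111.1 / 8
Load = 13.89 tonnes

13.89


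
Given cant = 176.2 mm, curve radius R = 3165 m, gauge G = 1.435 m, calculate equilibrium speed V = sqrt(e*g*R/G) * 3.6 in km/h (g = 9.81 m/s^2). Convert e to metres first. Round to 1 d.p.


Convert cant: e = 176.2 mm = 0.1762 m
V_ms = sqrt(0.1762 * 9.81 * 3165 / 1.435)
V_ms = sqrt(3812.38476) = 61.7445 m/s
V = 61.7445 * 3.6 = 222.3 km/h

222.3


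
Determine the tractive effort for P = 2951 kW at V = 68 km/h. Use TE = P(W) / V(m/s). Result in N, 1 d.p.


Convert: P = 2951 kW = 2951000 W
V = 68 / 3.6 = 18.8889 m/s
TE = 2951000 / 18.8889
TE = 156229.4 N

156229.4


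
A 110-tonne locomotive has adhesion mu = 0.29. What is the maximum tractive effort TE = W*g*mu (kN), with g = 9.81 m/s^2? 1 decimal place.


TE_max = W * g * mu
TE_max = 110 * 9.81 * 0.29
TE_max = 1079.1 * 0.29
TE_max = 312.9 kN

312.9


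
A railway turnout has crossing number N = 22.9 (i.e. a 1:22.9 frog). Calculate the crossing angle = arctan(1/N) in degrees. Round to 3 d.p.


1/N = 1/22.9 = 0.043668
angle = arctan(0.043668) = 0.04364 rad
angle = 0.04364 * 180/pi = 2.500 degrees

2.500


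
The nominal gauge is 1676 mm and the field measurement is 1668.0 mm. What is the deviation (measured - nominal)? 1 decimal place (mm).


Deviation = measured - nominal
Deviation = 1668.0 - 1676
Deviation = -8.0 mm

-8.0


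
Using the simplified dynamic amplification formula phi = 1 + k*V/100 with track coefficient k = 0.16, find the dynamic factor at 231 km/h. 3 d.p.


phi = 1 + k * V / 100
phi = 1 + 0.16 * 231 / 100
phi = 1 + 0.3696
phi = 1.370

1.370


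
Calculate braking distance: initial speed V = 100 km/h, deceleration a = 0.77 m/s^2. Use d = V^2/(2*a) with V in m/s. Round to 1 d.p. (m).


Convert speed: V = 100 / 3.6 = 27.7778 m/s
V^2 = 771.6049
d = 771.6049 / (2 * 0.77)
d = 771.6049 / 1.54
d = 501.0 m

501.0


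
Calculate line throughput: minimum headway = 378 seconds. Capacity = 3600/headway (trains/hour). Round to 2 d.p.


Capacity = 3600 / headway
Capacity = 3600 / 378
Capacity = 9.52 trains/hour

9.52


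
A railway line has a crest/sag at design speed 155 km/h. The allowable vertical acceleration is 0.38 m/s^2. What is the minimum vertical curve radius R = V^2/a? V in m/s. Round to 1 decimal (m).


Convert speed: V = 155 / 3.6 = 43.0556 m/s
V^2 = 1853.7809 m^2/s^2
R_v = 1853.7809 / 0.38
R_v = 4878.4 m

4878.4


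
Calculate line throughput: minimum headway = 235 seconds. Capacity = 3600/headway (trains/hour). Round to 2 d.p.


Capacity = 3600 / headway
Capacity = 3600 / 235
Capacity = 15.32 trains/hour

15.32


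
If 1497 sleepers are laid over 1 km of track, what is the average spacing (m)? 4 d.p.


Spacing = 1000 m / number of sleepers
Spacing = 1000 / 1497
Spacing = 0.6680 m

0.6680


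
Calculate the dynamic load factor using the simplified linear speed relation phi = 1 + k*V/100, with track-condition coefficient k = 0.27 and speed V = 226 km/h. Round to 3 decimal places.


phi = 1 + k * V / 100
phi = 1 + 0.27 * 226 / 100
phi = 1 + 0.6102
phi = 1.610

1.610


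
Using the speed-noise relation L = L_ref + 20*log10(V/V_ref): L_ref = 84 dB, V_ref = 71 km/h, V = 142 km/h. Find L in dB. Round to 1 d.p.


V/V_ref = 142 / 71 = 2.0
log10(2.0) = 0.30103
20 * 0.30103 = 6.0206
L = 84 + 6.0206 = 90.0 dB

90.0


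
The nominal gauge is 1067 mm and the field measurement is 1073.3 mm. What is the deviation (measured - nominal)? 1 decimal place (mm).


Deviation = measured - nominal
Deviation = 1073.3 - 1067
Deviation = 6.3 mm

6.3


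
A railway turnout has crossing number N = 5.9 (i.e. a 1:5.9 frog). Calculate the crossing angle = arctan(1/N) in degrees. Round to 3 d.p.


1/N = 1/5.9 = 0.169492
angle = arctan(0.169492) = 0.167896 rad
angle = 0.167896 * 180/pi = 9.620 degrees

9.620


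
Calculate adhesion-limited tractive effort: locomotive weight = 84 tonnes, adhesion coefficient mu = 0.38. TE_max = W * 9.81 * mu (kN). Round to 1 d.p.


TE_max = W * g * mu
TE_max = 84 * 9.81 * 0.38
TE_max = 824.04 * 0.38
TE_max = 313.1 kN

313.1
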